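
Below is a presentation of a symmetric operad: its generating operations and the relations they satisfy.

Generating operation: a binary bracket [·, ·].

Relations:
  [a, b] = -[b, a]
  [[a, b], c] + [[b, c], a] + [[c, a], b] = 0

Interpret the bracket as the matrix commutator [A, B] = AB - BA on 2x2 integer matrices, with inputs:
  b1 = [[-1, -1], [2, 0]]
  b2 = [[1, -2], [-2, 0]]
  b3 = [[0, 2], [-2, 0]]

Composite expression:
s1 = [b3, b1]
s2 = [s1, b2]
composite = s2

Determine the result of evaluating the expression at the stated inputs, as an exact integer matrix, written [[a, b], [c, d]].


[b3, b1] = [[2, 2], [2, -2]]
[[b3, b1], b2] = [[0, -10], [10, 0]]

[[0, -10], [10, 0]]


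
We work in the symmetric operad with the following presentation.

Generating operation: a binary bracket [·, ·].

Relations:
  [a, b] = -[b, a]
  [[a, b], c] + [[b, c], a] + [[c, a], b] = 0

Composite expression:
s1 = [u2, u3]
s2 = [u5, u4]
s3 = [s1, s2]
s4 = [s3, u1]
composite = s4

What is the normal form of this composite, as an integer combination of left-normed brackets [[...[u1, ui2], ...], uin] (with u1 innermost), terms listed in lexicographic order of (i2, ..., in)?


[[[[u1, u2], u3], u4], u5] - [[[[u1, u2], u3], u5], u4] - [[[[u1, u3], u2], u4], u5] + [[[[u1, u3], u2], u5], u4] - [[[[u1, u4], u5], u2], u3] + [[[[u1, u4], u5], u3], u2] + [[[[u1, u5], u4], u2], u3] - [[[[u1, u5], u4], u3], u2]

A multilinear Lie element is pinned by u1-initial words (u1 innermost).
Composite bracket: [[[u2, u3], [u5, u4]], u1]
Each bracket splits as ab - ba, giving 16 signed words (2^4 = 16).
Only words starting with u1 matter:
  u1u2u3u4u5 (sign +1) contributes +[[[[u1, u2], u3], u4], u5]
  u1u2u3u5u4 (sign -1) contributes -[[[[u1, u2], u3], u5], u4]
  u1u3u2u4u5 (sign -1) contributes -[[[[u1, u3], u2], u4], u5]
  u1u3u2u5u4 (sign +1) contributes +[[[[u1, u3], u2], u5], u4]
  u1u4u5u2u3 (sign -1) contributes -[[[[u1, u4], u5], u2], u3]
  u1u4u5u3u2 (sign +1) contributes +[[[[u1, u4], u5], u3], u2]
  u1u5u4u2u3 (sign +1) contributes +[[[[u1, u5], u4], u2], u3]
  u1u5u4u3u2 (sign -1) contributes -[[[[u1, u5], u4], u3], u2]


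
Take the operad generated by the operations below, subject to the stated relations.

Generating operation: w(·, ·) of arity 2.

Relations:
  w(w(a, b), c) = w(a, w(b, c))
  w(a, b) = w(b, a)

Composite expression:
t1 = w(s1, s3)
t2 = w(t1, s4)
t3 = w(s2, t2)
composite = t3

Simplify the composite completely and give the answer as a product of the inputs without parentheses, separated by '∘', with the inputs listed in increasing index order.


s1 ∘ s2 ∘ s3 ∘ s4


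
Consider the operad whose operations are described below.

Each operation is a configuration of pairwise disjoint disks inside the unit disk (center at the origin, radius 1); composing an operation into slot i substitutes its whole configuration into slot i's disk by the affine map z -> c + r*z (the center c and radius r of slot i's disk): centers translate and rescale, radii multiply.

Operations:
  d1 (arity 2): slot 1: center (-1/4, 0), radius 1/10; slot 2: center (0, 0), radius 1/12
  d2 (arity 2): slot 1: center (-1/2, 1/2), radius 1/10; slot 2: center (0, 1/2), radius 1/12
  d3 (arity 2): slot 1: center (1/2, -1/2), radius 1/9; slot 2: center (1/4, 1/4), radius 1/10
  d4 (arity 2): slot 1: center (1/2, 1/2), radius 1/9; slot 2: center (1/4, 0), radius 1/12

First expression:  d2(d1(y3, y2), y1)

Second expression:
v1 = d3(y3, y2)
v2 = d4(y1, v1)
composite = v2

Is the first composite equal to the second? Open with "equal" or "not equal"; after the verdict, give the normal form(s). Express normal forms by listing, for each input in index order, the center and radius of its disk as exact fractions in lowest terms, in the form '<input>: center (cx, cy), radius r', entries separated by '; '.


not equal; the first gives y1: center (0, 1/2), radius 1/12; y2: center (-1/2, 1/2), radius 1/120; y3: center (-21/40, 1/2), radius 1/100 and the second y1: center (1/2, 1/2), radius 1/9; y2: center (13/48, 1/48), radius 1/120; y3: center (7/24, -1/24), radius 1/108


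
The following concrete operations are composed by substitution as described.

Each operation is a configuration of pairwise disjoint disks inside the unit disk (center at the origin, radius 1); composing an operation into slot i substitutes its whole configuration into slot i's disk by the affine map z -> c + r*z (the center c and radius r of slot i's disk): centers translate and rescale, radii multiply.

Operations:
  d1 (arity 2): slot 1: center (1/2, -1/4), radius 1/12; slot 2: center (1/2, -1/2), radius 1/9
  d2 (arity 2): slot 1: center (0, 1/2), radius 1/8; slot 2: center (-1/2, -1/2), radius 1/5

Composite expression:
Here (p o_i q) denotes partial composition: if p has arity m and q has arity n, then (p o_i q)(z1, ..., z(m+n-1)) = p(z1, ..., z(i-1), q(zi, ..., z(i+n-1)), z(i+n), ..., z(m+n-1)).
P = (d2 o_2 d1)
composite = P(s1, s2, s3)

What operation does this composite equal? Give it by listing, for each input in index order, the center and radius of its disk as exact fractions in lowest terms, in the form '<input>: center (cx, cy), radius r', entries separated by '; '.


s1: center (0, 1/2), radius 1/8; s2: center (-2/5, -11/20), radius 1/60; s3: center (-2/5, -3/5), radius 1/45


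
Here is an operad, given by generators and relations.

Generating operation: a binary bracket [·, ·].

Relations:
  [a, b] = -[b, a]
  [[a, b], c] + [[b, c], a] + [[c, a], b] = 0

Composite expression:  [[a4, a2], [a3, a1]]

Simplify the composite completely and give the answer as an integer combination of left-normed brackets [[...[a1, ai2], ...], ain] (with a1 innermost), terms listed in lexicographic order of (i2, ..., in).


Antisymmetry and Jacobi reduce to a1-anchored left-normed brackets.
Composite bracket: [[a4, a2], [a3, a1]]
Expanding via [a, b] = ab - ba: 8 signed words (2^3 = 8).
The a1-initial words carry the normal form:
  sign of a1a3a2a4 is -1, so it contributes -[[[a1, a3], a2], a4]
  sign of a1a3a4a2 is +1, so it contributes +[[[a1, a3], a4], a2]

-[[[a1, a3], a2], a4] + [[[a1, a3], a4], a2]


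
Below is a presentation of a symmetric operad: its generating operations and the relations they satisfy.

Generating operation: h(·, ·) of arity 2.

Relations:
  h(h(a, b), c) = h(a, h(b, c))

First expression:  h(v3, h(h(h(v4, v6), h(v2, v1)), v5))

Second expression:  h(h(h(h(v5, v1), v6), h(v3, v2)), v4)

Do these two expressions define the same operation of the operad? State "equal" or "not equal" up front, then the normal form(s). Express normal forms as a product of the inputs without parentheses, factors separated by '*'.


not equal — first v3 * v4 * v6 * v2 * v1 * v5, second v5 * v1 * v6 * v3 * v2 * v4

The first expression, normalized: v3 * v4 * v6 * v2 * v1 * v5
The second expression, normalized: v5 * v1 * v6 * v3 * v2 * v4
Distinct normal forms: not equal.


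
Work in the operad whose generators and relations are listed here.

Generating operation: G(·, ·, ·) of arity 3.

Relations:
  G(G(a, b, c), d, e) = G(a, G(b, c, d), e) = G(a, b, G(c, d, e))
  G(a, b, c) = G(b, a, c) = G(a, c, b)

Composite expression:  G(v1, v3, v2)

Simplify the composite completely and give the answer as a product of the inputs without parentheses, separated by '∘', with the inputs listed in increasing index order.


Reordering under G is free, so list the v-inputs canonically.
G(v1, v3, v2) unparenthesizes to v1 ∘ v3 ∘ v2
the factors in increasing index order: v1 ∘ v2 ∘ v3

v1 ∘ v2 ∘ v3


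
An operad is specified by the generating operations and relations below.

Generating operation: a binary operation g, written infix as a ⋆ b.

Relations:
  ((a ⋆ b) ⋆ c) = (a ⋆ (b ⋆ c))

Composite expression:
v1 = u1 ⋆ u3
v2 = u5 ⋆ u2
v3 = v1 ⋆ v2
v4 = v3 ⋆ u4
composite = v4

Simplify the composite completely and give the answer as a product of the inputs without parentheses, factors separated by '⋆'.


u1 ⋆ u3 ⋆ u5 ⋆ u2 ⋆ u4

Under associativity of g, the answer is the u's in reading order.
(u1 ⋆ u3) flattens to u1 ⋆ u3
(u5 ⋆ u2) flattens to u5 ⋆ u2
((u1 ⋆ u3) ⋆ (u5 ⋆ u2)) flattens to u1 ⋆ u3 ⋆ u5 ⋆ u2
(((u1 ⋆ u3) ⋆ (u5 ⋆ u2)) ⋆ u4) flattens to u1 ⋆ u3 ⋆ u5 ⋆ u2 ⋆ u4


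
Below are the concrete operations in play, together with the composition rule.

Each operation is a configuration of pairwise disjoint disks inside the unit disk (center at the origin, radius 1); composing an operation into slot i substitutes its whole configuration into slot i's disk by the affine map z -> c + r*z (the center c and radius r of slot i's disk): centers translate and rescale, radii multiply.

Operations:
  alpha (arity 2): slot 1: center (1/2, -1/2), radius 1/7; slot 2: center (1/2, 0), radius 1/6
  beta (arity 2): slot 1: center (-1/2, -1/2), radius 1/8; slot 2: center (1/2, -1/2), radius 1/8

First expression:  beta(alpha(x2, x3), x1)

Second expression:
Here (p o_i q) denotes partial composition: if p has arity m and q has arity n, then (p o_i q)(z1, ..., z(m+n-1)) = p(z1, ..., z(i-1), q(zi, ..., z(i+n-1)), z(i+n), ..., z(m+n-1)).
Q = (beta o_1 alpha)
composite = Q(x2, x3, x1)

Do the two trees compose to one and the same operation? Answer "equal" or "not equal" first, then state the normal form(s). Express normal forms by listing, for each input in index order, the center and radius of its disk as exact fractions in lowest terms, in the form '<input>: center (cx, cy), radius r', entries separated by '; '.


equal: each reduces to x1: center (1/2, -1/2), radius 1/8; x2: center (-7/16, -9/16), radius 1/56; x3: center (-7/16, -1/2), radius 1/48

The first composite normalizes to x1: center (1/2, -1/2), radius 1/8; x2: center (-7/16, -9/16), radius 1/56; x3: center (-7/16, -1/2), radius 1/48
The second composite normalizes to x1: center (1/2, -1/2), radius 1/8; x2: center (-7/16, -9/16), radius 1/56; x3: center (-7/16, -1/2), radius 1/48
Both agree, so they are equal.


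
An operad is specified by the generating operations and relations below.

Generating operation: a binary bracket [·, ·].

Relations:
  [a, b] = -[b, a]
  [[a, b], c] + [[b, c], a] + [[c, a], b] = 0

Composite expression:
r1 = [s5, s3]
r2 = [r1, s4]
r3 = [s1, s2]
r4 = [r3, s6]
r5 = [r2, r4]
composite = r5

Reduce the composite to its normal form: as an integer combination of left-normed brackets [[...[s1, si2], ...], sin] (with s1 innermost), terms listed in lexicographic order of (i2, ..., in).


[[[[[s1, s2], s6], s3], s5], s4] - [[[[[s1, s2], s6], s4], s3], s5] + [[[[[s1, s2], s6], s4], s5], s3] - [[[[[s1, s2], s6], s5], s3], s4]


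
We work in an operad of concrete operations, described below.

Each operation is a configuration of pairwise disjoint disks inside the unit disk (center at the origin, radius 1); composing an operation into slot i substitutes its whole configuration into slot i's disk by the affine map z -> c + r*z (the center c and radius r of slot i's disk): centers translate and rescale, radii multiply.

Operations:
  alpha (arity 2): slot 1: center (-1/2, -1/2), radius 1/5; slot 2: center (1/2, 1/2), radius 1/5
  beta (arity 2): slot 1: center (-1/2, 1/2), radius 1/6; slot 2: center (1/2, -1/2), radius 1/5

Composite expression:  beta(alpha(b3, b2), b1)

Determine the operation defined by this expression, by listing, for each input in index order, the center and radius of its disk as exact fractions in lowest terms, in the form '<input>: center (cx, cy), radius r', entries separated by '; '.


b1: center (1/2, -1/2), radius 1/5; b2: center (-5/12, 7/12), radius 1/30; b3: center (-7/12, 5/12), radius 1/30

Affine substitution under beta: radii multiply and b-centers shift.
input b3: composing its 2 substitution steps yields center (-7/12, 5/12), radius 1/30
input b2: composing its 2 substitution steps yields center (-5/12, 7/12), radius 1/30
input b1: composing its 1 substitution step yields center (1/2, -1/2), radius 1/5


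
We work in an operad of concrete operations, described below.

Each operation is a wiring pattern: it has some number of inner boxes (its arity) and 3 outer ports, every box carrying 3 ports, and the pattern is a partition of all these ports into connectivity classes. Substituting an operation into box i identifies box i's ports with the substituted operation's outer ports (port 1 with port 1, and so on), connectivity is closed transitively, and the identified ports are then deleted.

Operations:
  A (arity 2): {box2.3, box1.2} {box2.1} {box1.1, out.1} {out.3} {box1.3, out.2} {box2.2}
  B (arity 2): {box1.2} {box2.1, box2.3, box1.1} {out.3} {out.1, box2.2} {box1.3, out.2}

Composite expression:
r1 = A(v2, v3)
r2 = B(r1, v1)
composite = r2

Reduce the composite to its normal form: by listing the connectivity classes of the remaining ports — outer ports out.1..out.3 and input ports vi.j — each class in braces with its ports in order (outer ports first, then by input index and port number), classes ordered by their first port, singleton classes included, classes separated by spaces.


{out.1, v1.2} {out.2} {out.3} {v1.1, v1.3, v2.1} {v2.2, v3.3} {v2.3} {v3.1} {v3.2}

Connectivity passes through glued B-boundaries; trace each wire chain.
after A, the pattern on (v2, v3) reads {out.1, v2.1} {out.2, v2.3} {out.3} {v2.2, v3.3} {v3.1} {v3.2} (out.j = its outer ports)
after B, the pattern on (v2, v3, v1) reads {out.1, v1.2} {out.2} {out.3} {v1.1, v1.3, v2.1} {v2.2, v3.3} {v2.3} {v3.1} {v3.2} (out.j = its outer ports)


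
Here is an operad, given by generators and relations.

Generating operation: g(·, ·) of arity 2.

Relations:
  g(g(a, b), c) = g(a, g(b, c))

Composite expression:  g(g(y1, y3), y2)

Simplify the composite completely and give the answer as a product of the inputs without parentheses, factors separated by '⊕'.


The g-tree's shape is irrelevant; the y-reading-order decides.
g(y1, y3) collapses to y1 ⊕ y3
g(g(y1, y3), y2) collapses to y1 ⊕ y3 ⊕ y2

y1 ⊕ y3 ⊕ y2


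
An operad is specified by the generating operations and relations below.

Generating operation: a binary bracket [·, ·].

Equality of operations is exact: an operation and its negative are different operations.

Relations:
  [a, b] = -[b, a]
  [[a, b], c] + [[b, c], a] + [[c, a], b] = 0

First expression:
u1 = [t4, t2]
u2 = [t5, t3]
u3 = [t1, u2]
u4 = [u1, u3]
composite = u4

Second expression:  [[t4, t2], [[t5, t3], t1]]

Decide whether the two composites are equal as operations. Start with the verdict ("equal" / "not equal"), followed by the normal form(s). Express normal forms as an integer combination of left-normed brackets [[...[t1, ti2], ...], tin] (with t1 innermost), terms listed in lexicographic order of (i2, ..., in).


Reducing the first expression gives -[[[[t1, t3], t5], t2], t4] + [[[[t1, t3], t5], t4], t2] + [[[[t1, t5], t3], t2], t4] - [[[[t1, t5], t3], t4], t2]
Reducing the second expression gives [[[[t1, t3], t5], t2], t4] - [[[[t1, t3], t5], t4], t2] - [[[[t1, t5], t3], t2], t4] + [[[[t1, t5], t3], t4], t2]
They disagree, so not equal.

not equal; first: -[[[[t1, t3], t5], t2], t4] + [[[[t1, t3], t5], t4], t2] + [[[[t1, t5], t3], t2], t4] - [[[[t1, t5], t3], t4], t2]; second: [[[[t1, t3], t5], t2], t4] - [[[[t1, t3], t5], t4], t2] - [[[[t1, t5], t3], t2], t4] + [[[[t1, t5], t3], t4], t2]


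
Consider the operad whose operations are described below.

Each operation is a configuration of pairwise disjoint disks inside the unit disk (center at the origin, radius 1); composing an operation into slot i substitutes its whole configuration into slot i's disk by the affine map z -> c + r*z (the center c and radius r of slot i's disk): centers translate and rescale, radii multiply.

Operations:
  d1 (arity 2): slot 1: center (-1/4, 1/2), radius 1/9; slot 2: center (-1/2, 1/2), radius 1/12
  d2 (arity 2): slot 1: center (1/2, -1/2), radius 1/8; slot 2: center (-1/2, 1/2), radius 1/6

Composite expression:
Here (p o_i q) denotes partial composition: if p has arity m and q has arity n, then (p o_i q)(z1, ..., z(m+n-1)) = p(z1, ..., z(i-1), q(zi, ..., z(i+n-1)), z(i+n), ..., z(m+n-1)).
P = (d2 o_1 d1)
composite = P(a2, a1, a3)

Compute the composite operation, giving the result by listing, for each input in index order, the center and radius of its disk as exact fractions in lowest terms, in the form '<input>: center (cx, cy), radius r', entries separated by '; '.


a1: center (7/16, -7/16), radius 1/96; a2: center (15/32, -7/16), radius 1/72; a3: center (-1/2, 1/2), radius 1/6

Only the slot chain above each a matters under d2; compose those maps.
a2: after 2 affine steps, its disk has center (15/32, -7/16), radius 1/72
a1: after 2 affine steps, its disk has center (7/16, -7/16), radius 1/96
a3: after 1 affine step, its disk has center (-1/2, 1/2), radius 1/6


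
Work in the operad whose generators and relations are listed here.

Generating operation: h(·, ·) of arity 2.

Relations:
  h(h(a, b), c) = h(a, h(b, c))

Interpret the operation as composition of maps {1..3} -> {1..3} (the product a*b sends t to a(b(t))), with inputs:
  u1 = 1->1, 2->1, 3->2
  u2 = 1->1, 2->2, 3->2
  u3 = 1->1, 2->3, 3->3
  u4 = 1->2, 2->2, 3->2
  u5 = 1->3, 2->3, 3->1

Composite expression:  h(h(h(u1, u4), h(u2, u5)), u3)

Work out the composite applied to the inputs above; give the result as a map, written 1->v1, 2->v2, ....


1->1, 2->1, 3->1

h(u1, u4) = 1->1, 2->1, 3->1
h(u2, u5) = 1->2, 2->2, 3->1
h(h(u1, u4), h(u2, u5)) = 1->1, 2->1, 3->1
h(h(h(u1, u4), h(u2, u5)), u3) = 1->1, 2->1, 3->1


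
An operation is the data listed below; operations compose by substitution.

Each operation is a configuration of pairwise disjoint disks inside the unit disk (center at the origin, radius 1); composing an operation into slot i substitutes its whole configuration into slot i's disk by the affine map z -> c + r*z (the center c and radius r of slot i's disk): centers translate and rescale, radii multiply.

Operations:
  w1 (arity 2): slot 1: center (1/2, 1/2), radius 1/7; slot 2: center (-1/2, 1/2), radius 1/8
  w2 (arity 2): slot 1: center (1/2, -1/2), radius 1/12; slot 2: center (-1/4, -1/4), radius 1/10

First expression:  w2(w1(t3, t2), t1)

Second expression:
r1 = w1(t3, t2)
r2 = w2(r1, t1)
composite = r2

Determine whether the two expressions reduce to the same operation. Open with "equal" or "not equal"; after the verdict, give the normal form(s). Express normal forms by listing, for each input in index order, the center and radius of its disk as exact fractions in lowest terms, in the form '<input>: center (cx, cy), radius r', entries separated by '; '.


The first expression, normalized: t1: center (-1/4, -1/4), radius 1/10; t2: center (11/24, -11/24), radius 1/96; t3: center (13/24, -11/24), radius 1/84
The second expression, normalized: t1: center (-1/4, -1/4), radius 1/10; t2: center (11/24, -11/24), radius 1/96; t3: center (13/24, -11/24), radius 1/84
One common form — equal.

equal — both sides give t1: center (-1/4, -1/4), radius 1/10; t2: center (11/24, -11/24), radius 1/96; t3: center (13/24, -11/24), radius 1/84


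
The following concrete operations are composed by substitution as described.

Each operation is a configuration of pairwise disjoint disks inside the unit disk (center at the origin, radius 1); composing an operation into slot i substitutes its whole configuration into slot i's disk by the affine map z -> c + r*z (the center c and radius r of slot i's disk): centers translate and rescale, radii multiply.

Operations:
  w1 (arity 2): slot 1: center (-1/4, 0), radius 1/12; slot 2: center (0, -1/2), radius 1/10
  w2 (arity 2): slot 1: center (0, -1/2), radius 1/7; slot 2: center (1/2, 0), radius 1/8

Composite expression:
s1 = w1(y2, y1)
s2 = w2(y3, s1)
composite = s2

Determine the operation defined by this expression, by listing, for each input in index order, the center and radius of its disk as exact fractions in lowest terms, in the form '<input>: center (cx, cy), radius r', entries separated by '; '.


y1: center (1/2, -1/16), radius 1/80; y2: center (15/32, 0), radius 1/96; y3: center (0, -1/2), radius 1/7


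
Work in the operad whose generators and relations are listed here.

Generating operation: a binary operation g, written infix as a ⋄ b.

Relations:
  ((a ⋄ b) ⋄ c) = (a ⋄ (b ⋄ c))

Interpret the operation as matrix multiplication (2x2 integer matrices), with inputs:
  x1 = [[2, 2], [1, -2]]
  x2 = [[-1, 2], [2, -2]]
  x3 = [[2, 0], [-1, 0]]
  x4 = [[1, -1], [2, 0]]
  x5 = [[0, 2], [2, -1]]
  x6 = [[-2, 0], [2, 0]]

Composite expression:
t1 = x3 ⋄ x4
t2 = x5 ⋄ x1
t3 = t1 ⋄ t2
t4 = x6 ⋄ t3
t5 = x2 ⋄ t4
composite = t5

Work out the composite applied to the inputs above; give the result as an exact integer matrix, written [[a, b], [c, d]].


(x3 ⋄ x4) = [[2, -2], [-1, 1]]
(x5 ⋄ x1) = [[2, -4], [3, 6]]
((x3 ⋄ x4) ⋄ (x5 ⋄ x1)) = [[-2, -20], [1, 10]]
(x6 ⋄ ((x3 ⋄ x4) ⋄ (x5 ⋄ x1))) = [[4, 40], [-4, -40]]
(x2 ⋄ (x6 ⋄ ((x3 ⋄ x4) ⋄ (x5 ⋄ x1)))) = [[-12, -120], [16, 160]]

[[-12, -120], [16, 160]]


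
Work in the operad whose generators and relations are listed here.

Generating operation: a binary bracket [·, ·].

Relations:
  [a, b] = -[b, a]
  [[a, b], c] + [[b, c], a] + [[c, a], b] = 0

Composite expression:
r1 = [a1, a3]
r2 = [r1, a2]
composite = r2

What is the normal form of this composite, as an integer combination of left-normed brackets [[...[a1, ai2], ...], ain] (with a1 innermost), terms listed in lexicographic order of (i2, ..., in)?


[[a1, a3], a2]


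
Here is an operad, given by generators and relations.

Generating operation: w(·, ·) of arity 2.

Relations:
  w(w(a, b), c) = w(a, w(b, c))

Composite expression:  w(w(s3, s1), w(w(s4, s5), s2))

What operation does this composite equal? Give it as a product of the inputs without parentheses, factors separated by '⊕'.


s3 ⊕ s1 ⊕ s4 ⊕ s5 ⊕ s2

Associativity of w dissolves the nesting; only the s-input order survives.
w(s3, s1) spells out as s3 ⊕ s1
w(s4, s5) spells out as s4 ⊕ s5
w(w(s4, s5), s2) spells out as s4 ⊕ s5 ⊕ s2
w(w(s3, s1), w(w(s4, s5), s2)) spells out as s3 ⊕ s1 ⊕ s4 ⊕ s5 ⊕ s2


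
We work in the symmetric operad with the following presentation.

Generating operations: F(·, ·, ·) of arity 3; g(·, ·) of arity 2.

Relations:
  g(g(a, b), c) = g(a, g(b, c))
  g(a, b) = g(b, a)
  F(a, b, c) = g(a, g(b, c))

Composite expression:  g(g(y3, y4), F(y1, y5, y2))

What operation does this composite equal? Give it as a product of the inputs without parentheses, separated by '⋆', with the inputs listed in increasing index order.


y1 ⋆ y2 ⋆ y3 ⋆ y4 ⋆ y5

Reordering under g is free, so list the y-inputs canonically.
g(y3, y4) spells out as y3 ⋆ y4
F(y1, y5, y2) spells out as y1 ⋆ y5 ⋆ y2
g(g(y3, y4), F(y1, y5, y2)) spells out as y3 ⋆ y4 ⋆ y1 ⋆ y5 ⋆ y2
sorting the factors by input index: y1 ⋆ y2 ⋆ y3 ⋆ y4 ⋆ y5


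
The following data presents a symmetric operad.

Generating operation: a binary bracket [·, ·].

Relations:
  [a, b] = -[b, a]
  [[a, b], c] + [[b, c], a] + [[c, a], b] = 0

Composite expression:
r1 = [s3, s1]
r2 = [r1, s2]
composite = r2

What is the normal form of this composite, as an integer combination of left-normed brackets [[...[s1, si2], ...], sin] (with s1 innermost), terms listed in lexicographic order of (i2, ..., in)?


Expand each bracket as ab - ba; the s1-initial words give the coefficients.
Composite bracket: [[s3, s1], s2]
Full expansion: 4 signed words from ab - ba (2^2 = 4).
Keep just the words that open with s1:
  sign of s1s3s2 is -1, so it contributes -[[s1, s3], s2]

-[[s1, s3], s2]


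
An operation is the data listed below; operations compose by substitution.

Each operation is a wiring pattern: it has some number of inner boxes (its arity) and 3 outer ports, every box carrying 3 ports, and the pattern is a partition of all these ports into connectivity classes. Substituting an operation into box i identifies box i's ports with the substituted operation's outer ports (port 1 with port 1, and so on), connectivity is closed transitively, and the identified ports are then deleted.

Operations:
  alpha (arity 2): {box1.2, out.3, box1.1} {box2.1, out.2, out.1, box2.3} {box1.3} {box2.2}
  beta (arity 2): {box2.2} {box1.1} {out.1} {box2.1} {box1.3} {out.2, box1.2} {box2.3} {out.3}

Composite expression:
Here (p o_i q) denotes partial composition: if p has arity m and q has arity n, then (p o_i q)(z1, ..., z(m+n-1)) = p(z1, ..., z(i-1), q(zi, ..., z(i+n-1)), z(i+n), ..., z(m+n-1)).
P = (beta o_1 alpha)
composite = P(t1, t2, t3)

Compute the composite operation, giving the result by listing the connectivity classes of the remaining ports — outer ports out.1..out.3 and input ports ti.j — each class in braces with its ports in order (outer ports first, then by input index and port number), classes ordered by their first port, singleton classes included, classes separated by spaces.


{out.1} {out.2, t2.1, t2.3} {out.3} {t1.1, t1.2} {t1.3} {t2.2} {t3.1} {t3.2} {t3.3}

Connectivity passes through glued beta-boundaries; trace each wire chain.
after alpha, the pattern on (t1, t2) reads {out.1, out.2, t2.1, t2.3} {out.3, t1.1, t1.2} {t1.3} {t2.2} (out.j = its outer ports)
after beta, the pattern on (t1, t2, t3) reads {out.1} {out.2, t2.1, t2.3} {out.3} {t1.1, t1.2} {t1.3} {t2.2} {t3.1} {t3.2} {t3.3} (out.j = its outer ports)


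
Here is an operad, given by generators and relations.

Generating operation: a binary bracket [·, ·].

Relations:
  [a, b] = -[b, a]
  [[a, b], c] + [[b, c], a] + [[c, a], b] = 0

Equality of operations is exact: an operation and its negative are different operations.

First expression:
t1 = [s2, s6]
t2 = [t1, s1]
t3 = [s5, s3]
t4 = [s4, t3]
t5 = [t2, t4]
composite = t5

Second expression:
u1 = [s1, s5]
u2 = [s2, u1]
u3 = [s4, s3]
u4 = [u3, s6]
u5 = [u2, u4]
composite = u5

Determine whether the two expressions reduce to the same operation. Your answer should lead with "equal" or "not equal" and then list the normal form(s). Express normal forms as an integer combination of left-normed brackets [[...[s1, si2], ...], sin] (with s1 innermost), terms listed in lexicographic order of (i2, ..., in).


not equal: they reduce to -[[[[[s1, s2], s6], s3], s5], s4] + [[[[[s1, s2], s6], s4], s3], s5] - [[[[[s1, s2], s6], s4], s5], s3] + [[[[[s1, s2], s6], s5], s3], s4] + [[[[[s1, s6], s2], s3], s5], s4] - [[[[[s1, s6], s2], s4], s3], s5] + [[[[[s1, s6], s2], s4], s5], s3] - [[[[[s1, s6], s2], s5], s3], s4] and [[[[[s1, s5], s2], s3], s4], s6] - [[[[[s1, s5], s2], s4], s3], s6] - [[[[[s1, s5], s2], s6], s3], s4] + [[[[[s1, s5], s2], s6], s4], s3]

Normal form of the first expression: -[[[[[s1, s2], s6], s3], s5], s4] + [[[[[s1, s2], s6], s4], s3], s5] - [[[[[s1, s2], s6], s4], s5], s3] + [[[[[s1, s2], s6], s5], s3], s4] + [[[[[s1, s6], s2], s3], s5], s4] - [[[[[s1, s6], s2], s4], s3], s5] + [[[[[s1, s6], s2], s4], s5], s3] - [[[[[s1, s6], s2], s5], s3], s4]
Normal form of the second expression: [[[[[s1, s5], s2], s3], s4], s6] - [[[[[s1, s5], s2], s4], s3], s6] - [[[[[s1, s5], s2], s6], s3], s4] + [[[[[s1, s5], s2], s6], s4], s3]
No match — not equal.


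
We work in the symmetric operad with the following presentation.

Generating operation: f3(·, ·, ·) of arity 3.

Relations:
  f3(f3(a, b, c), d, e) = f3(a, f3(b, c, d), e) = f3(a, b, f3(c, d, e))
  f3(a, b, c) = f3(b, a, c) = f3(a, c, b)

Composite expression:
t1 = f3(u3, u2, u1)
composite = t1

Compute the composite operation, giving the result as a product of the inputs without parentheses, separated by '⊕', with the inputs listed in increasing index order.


Both nesting and order wash out for f3; what remains is which u's occur.
f3(u3, u2, u1) reduces to u3 ⊕ u2 ⊕ u1
commutativity sorts the factors: u1 ⊕ u2 ⊕ u3

u1 ⊕ u2 ⊕ u3


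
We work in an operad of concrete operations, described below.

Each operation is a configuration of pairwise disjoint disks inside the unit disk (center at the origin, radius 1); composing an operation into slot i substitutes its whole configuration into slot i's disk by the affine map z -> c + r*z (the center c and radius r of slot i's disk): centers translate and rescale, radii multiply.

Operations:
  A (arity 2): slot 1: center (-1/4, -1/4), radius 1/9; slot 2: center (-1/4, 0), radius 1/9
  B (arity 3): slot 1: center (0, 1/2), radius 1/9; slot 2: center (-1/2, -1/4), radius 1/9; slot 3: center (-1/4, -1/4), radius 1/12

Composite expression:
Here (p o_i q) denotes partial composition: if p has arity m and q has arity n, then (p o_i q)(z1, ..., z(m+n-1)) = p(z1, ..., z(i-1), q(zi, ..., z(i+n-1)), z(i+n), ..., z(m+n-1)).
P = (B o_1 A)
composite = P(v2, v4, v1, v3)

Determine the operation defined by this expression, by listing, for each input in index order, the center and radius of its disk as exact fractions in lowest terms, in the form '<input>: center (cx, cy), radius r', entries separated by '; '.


v1: center (-1/2, -1/4), radius 1/9; v2: center (-1/36, 17/36), radius 1/81; v3: center (-1/4, -1/4), radius 1/12; v4: center (-1/36, 1/2), radius 1/81


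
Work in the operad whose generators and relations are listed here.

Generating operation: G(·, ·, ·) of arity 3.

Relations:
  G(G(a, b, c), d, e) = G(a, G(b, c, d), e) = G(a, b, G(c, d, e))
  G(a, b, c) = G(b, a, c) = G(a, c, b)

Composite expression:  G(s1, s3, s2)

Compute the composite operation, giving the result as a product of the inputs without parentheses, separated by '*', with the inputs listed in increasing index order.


s1 * s2 * s3

With G associative and commutative, the s-input set is all that matters.
G(s1, s3, s2) linearizes to s1 * s3 * s2
reordering the factors by index: s1 * s2 * s3


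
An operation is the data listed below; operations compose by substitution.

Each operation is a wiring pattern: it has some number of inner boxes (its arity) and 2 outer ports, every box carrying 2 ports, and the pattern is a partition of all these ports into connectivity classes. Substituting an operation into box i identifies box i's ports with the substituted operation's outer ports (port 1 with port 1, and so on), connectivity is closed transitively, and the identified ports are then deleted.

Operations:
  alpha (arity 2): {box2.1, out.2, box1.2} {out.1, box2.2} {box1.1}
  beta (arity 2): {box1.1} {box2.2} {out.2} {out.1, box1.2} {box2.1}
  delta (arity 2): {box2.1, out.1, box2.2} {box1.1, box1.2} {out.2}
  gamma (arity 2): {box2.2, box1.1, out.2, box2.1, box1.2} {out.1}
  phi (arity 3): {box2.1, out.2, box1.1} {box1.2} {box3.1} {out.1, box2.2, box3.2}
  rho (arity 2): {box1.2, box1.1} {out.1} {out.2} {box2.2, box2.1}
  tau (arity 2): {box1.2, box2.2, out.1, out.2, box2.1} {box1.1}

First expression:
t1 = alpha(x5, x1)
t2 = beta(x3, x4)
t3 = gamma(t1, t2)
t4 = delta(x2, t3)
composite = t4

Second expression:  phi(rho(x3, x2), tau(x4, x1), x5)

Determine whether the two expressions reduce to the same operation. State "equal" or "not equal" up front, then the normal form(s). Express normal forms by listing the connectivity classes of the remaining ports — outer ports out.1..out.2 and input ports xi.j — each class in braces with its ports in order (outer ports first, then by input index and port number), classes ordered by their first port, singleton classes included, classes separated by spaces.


Reducing the first expression gives {out.1, x1.1, x1.2, x3.2, x5.2} {out.2} {x2.1, x2.2} {x3.1} {x4.1} {x4.2} {x5.1}
Reducing the second expression gives {out.1, out.2, x1.1, x1.2, x4.2, x5.2} {x2.1, x2.2} {x3.1, x3.2} {x4.1} {x5.1}
The forms do not match — not equal.

not equal; first: {out.1, x1.1, x1.2, x3.2, x5.2} {out.2} {x2.1, x2.2} {x3.1} {x4.1} {x4.2} {x5.1}; second: {out.1, out.2, x1.1, x1.2, x4.2, x5.2} {x2.1, x2.2} {x3.1, x3.2} {x4.1} {x5.1}


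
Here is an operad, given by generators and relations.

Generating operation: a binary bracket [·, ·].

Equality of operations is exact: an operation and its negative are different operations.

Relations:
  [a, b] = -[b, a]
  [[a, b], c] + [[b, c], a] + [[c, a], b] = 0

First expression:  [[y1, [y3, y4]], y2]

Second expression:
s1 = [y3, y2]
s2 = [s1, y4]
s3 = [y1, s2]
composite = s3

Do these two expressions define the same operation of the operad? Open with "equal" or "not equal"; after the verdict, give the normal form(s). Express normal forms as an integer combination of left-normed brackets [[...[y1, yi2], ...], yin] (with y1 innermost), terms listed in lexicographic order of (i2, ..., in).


not equal; the first gives [[[y1, y3], y4], y2] - [[[y1, y4], y3], y2] and the second -[[[y1, y2], y3], y4] + [[[y1, y3], y2], y4] + [[[y1, y4], y2], y3] - [[[y1, y4], y3], y2]

Reducing the first expression gives [[[y1, y3], y4], y2] - [[[y1, y4], y3], y2]
Reducing the second expression gives -[[[y1, y2], y3], y4] + [[[y1, y3], y2], y4] + [[[y1, y4], y2], y3] - [[[y1, y4], y3], y2]
Distinct normal forms: not equal.


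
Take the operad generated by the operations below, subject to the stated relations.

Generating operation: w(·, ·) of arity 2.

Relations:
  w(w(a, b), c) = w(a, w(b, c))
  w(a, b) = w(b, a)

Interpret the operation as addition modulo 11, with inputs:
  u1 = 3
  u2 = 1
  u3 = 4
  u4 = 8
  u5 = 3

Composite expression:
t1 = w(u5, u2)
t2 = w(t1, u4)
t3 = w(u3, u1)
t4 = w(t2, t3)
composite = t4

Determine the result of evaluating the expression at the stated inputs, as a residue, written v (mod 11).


w(u5, u2) = 4
w(w(u5, u2), u4) = 1
w(u3, u1) = 7
w(w(w(u5, u2), u4), w(u3, u1)) = 8

8 (mod 11)


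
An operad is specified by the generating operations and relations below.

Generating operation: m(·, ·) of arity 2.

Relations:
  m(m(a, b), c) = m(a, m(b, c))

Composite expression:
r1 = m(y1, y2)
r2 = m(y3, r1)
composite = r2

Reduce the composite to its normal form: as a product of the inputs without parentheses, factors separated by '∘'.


y3 ∘ y1 ∘ y2

Every regrouping of m is equal, so read the y-inputs in written order.
m(y1, y2) flattens to y1 ∘ y2
m(y3, m(y1, y2)) flattens to y3 ∘ y1 ∘ y2


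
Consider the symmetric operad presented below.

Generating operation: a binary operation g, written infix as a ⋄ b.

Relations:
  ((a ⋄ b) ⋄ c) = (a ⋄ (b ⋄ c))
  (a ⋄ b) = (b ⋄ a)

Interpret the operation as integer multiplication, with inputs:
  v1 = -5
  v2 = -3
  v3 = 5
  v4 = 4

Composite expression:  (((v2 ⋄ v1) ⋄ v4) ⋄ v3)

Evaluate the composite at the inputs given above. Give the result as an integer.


300

(v2 ⋄ v1) = 15
((v2 ⋄ v1) ⋄ v4) = 60
(((v2 ⋄ v1) ⋄ v4) ⋄ v3) = 300


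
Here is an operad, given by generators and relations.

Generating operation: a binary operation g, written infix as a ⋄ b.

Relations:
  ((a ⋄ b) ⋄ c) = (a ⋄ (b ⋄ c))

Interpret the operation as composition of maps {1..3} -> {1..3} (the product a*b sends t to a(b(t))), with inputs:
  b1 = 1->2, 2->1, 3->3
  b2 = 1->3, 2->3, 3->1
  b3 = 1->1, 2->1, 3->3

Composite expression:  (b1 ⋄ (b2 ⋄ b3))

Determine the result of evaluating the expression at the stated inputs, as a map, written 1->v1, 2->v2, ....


1->3, 2->3, 3->2

(b2 ⋄ b3) = 1->3, 2->3, 3->1
(b1 ⋄ (b2 ⋄ b3)) = 1->3, 2->3, 3->2


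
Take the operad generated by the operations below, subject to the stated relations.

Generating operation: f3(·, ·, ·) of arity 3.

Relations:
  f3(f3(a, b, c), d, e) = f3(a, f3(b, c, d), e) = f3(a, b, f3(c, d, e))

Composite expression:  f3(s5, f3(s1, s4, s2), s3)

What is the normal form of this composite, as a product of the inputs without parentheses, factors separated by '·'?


s5 · s1 · s4 · s2 · s3

All parenthesizations of f3 agree; list the s-inputs left to right.
f3(s1, s4, s2) linearizes to s1 · s4 · s2
f3(s5, f3(s1, s4, s2), s3) linearizes to s5 · s1 · s4 · s2 · s3


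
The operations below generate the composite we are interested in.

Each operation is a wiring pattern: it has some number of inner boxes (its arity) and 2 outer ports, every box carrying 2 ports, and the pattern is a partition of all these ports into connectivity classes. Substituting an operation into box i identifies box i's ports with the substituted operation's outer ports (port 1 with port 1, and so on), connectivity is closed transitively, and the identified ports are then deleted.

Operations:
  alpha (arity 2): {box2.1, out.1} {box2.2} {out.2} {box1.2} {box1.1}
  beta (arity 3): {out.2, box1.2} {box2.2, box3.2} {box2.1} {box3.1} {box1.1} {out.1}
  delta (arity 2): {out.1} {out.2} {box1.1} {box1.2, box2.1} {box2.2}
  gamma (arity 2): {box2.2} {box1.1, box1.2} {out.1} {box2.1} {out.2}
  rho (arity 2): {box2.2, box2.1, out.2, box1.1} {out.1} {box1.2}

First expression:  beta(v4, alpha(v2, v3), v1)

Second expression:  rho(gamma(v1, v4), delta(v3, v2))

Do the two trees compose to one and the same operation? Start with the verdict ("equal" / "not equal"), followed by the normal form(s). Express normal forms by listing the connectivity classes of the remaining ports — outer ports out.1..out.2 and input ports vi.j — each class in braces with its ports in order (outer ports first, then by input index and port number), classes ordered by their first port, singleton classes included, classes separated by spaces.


In normal form, the first expression is {out.1} {out.2, v4.2} {v1.1} {v1.2} {v2.1} {v2.2} {v3.1} {v3.2} {v4.1}
In normal form, the second expression is {out.1} {out.2} {v1.1, v1.2} {v2.1, v3.2} {v2.2} {v3.1} {v4.1} {v4.2}
No match — not equal.

not equal; first: {out.1} {out.2, v4.2} {v1.1} {v1.2} {v2.1} {v2.2} {v3.1} {v3.2} {v4.1}; second: {out.1} {out.2} {v1.1, v1.2} {v2.1, v3.2} {v2.2} {v3.1} {v4.1} {v4.2}


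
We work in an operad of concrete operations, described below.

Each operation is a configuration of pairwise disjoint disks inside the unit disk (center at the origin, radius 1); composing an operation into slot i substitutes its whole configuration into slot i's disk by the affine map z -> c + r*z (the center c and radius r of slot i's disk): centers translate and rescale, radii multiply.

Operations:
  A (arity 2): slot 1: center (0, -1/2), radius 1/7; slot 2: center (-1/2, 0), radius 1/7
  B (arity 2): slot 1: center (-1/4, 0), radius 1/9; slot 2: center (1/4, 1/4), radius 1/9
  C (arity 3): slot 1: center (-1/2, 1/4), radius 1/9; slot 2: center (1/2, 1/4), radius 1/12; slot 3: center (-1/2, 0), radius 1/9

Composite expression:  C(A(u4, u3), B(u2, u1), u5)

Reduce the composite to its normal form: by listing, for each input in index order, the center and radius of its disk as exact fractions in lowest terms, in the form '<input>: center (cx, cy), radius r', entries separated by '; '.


u1: center (25/48, 13/48), radius 1/108; u2: center (23/48, 1/4), radius 1/108; u3: center (-5/9, 1/4), radius 1/63; u4: center (-1/2, 7/36), radius 1/63; u5: center (-1/2, 0), radius 1/9

Follow each u-input down from C: c' goes to c + r*c', radius to r*r'.
tracing u4 down its 2-map path: center (-1/2, 7/36), radius 1/63
tracing u3 down its 2-map path: center (-5/9, 1/4), radius 1/63
tracing u2 down its 2-map path: center (23/48, 1/4), radius 1/108
tracing u1 down its 2-map path: center (25/48, 13/48), radius 1/108
tracing u5 down its 1-map path: center (-1/2, 0), radius 1/9


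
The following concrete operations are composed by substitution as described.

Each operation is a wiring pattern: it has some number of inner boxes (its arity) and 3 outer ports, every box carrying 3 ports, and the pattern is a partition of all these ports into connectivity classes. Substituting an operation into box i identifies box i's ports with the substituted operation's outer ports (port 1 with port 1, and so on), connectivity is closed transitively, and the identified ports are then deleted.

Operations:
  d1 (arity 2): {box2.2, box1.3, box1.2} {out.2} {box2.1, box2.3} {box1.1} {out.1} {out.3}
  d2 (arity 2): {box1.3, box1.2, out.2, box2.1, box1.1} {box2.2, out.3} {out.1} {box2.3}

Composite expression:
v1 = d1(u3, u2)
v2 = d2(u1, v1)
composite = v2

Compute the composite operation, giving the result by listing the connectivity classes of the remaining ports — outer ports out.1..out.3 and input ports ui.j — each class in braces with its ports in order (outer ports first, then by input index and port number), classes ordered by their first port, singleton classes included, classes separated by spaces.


{out.1} {out.2, u1.1, u1.2, u1.3} {out.3} {u2.1, u2.3} {u2.2, u3.2, u3.3} {u3.1}

Treat the ports identified at d2 as solder joints: merge, then drop.
after d1, the pattern on (u3, u2) reads {out.1} {out.2} {out.3} {u2.1, u2.3} {u2.2, u3.2, u3.3} {u3.1} (out.j = its outer ports)
after d2, the pattern on (u1, u3, u2) reads {out.1} {out.2, u1.1, u1.2, u1.3} {out.3} {u2.1, u2.3} {u2.2, u3.2, u3.3} {u3.1} (out.j = its outer ports)
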